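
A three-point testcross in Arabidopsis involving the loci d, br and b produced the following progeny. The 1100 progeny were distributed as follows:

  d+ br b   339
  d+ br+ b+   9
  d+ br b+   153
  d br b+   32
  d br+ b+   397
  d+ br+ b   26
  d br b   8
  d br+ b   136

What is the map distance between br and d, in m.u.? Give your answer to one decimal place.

6.8 m.u.

The two most frequent reciprocal classes, d br+ b+ and d+ br b, are the parental types, so the F1 was d br+ b+ / d+ br b.
The two rarest classes, d+ br+ b+ and d br b, are the double crossovers. Comparing them with the parentals, only the d allele has switched, so d is the middle locus and the order is br – d – b.
Crossovers in the br–d interval produce the single-crossover classes d br b+ and d+ br+ b (32 + 26 = 58) plus the double crossovers (17).
RF(br–d) = (58 + 17) / 1100 = 75/1100 = 0.0682 → 6.8 m.u.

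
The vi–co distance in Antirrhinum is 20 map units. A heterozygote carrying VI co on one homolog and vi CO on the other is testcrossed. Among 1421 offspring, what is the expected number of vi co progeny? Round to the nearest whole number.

A map distance of 20 map units corresponds to a recombination frequency of 0.200.
The F1 is VI co / vi CO, so vi co is a recombinant gamete class with expected frequency r/2 = 0.200/2 = 0.1000.
Expected number = 0.1000 × 1421 = 142.10 ≈ 142.

142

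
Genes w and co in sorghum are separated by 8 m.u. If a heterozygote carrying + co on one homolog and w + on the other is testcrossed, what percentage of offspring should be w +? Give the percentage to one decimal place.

A map distance of 8 m.u. corresponds to a recombination frequency of 0.080.
The F1 is + co / w +, so w + is a parental gamete class with expected frequency (1 − r)/2 = 0.920/2 = 0.4600.
That is 0.4600 = 46.0% of the progeny.

46.0%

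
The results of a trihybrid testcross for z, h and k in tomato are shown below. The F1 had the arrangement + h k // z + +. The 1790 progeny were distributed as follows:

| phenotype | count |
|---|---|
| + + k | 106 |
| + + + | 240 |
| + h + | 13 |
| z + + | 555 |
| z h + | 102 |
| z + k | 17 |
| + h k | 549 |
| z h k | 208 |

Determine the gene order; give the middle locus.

k

The two rarest classes, + h + and z + k, are the double crossovers. Comparing them with the parentals, only the k allele has switched, so k is the middle locus and the order is z – k – h.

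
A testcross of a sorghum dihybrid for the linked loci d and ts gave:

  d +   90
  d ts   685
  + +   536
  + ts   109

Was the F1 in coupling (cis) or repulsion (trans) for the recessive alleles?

cis

The two most frequent classes are + + (536) and d ts (685); these are the parental (non-recombinant) types.
So the F1 carried + + on one chromosome and d ts on the other — the recessive alleles are on the same chromosome (cis / coupling).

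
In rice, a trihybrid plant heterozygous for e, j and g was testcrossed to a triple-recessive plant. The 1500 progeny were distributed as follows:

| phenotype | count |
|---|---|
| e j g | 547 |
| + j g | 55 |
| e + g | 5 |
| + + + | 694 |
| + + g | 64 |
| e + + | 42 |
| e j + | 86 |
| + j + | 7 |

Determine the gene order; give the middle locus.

The two most frequent reciprocal classes, + + + and e j g, are the parental types, so the F1 was + + + / e j g.
The two rarest classes, + j + and e + g, are the double crossovers. Comparing them with the parentals, only the j allele has switched, so j is the middle locus and the order is e – j – g.

j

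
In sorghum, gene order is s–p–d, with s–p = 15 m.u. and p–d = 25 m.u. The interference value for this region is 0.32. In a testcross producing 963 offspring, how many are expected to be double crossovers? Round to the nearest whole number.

Map distances give recombination frequencies of 0.150 and 0.250 for the two intervals.
With interference 0.32 (so coincidence = 0.68), expected double-crossover frequency = 0.150 × 0.250 × 0.68 = 0.02550.
Expected number = 0.02550 × 963 = 24.56 ≈ 25.

25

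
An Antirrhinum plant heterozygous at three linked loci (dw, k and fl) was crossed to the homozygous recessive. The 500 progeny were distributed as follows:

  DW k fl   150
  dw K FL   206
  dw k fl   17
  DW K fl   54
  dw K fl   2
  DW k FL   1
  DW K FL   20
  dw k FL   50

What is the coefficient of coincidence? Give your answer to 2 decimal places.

The two most frequent reciprocal classes, DW k fl and dw K FL, are the parental types, so the F1 was DW k fl / dw K FL.
The two rarest classes, DW k FL and dw K fl, are the double crossovers. Comparing them with the parentals, only the fl allele has switched, so fl is the middle locus and the order is dw – fl – k.
dw–fl: (37 + 3)/500 = 0.0800; fl–k: (104 + 3)/500 = 0.2140.
Expected DCO frequency = 0.0800 × 0.2140 ≈ 0.01712; observed = 3/500 ≈ 0.00600.
Coefficient of coincidence = 0.00600/0.01712 ≈ 0.35.

0.35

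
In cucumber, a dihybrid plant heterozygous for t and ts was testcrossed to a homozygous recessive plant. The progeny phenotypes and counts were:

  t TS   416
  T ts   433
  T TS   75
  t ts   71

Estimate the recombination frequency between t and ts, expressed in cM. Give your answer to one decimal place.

14.7 cM

The two most frequent classes, T ts (433) and t TS (416), are the parental types, so the F1 was T ts / t TS.
The recombinant classes are T TS and t ts: 75 + 71 = 146.
Recombination frequency = 146/995 = 0.1467 ≈ 14.7%, i.e. 14.7 cM.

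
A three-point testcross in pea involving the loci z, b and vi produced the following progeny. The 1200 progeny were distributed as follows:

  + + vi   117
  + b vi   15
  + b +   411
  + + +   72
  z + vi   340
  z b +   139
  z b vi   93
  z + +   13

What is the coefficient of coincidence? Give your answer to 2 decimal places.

The two most frequent reciprocal classes, + b + and z + vi, are the parental types, so the F1 was + b + / z + vi.
The two rarest classes, + b vi and z + +, are the double crossovers. Comparing them with the parentals, only the vi allele has switched, so vi is the middle locus and the order is z – vi – b.
z–vi: (256 + 28)/1200 = 0.2367; vi–b: (165 + 28)/1200 = 0.1608.
Expected DCO frequency = 0.2367 × 0.1608 ≈ 0.03806; observed = 28/1200 ≈ 0.02333.
Coefficient of coincidence = 0.02333/0.03806 ≈ 0.61.

0.61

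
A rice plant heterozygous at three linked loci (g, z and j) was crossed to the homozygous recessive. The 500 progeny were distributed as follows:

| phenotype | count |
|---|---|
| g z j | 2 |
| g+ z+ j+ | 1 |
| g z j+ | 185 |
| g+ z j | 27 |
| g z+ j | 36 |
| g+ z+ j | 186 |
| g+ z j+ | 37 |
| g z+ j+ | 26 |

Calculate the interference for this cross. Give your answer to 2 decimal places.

0.65

The two most frequent reciprocal classes, g+ z+ j and g z j+, are the parental types, so the F1 was g+ z+ j / g z j+.
The two rarest classes, g+ z+ j+ and g z j, are the double crossovers. Comparing them with the parentals, only the j allele has switched, so j is the middle locus and the order is z – j – g.
z–j: (53 + 3)/500 = 0.1120; j–g: (73 + 3)/500 = 0.1520.
Expected DCO frequency = 0.1120 × 0.1520 ≈ 0.01702; observed = 3/500 ≈ 0.00600.
Coefficient of coincidence = 0.00600/0.01702 ≈ 0.35; interference = 1 − 0.35 = 0.65.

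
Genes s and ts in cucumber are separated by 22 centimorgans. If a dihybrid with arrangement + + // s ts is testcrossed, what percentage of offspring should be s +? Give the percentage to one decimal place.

11.0%

A map distance of 22 centimorgans corresponds to a recombination frequency of 0.220.
The F1 is + + / s ts, so s + is a recombinant gamete class with expected frequency r/2 = 0.220/2 = 0.1100.
That is 0.1100 = 11.0% of the progeny.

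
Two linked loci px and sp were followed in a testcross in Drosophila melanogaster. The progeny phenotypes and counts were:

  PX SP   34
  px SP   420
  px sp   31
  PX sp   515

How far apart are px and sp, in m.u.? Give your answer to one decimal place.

6.5 m.u.

The two most frequent classes, PX sp (515) and px SP (420), are the parental types, so the F1 was PX sp / px SP.
The recombinant classes are PX SP and px sp: 34 + 31 = 65.
Recombination frequency = 65/1000 = 0.0650 ≈ 6.5%, i.e. 6.5 m.u.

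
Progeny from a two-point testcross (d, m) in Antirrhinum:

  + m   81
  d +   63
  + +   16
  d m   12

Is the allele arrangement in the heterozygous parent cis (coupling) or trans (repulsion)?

The two most frequent classes are + m (81) and d + (63); these are the parental (non-recombinant) types.
So the F1 carried + m on one chromosome and d + on the other — the recessive alleles are on opposite chromosomes (trans / repulsion).

trans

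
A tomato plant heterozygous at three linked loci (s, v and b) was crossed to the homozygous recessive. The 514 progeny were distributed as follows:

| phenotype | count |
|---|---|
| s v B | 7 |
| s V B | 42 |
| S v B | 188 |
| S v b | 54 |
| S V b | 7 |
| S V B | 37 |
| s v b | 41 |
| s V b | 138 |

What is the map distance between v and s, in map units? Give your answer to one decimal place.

The two most frequent reciprocal classes, S v B and s V b, are the parental types, so the F1 was S v B / s V b.
The two rarest classes, s v B and S V b, are the double crossovers. Comparing them with the parentals, only the s allele has switched, so s is the middle locus and the order is b – s – v.
Crossovers in the s–v interval produce the single-crossover classes S V B and s v b (37 + 41 = 78) plus the double crossovers (14).
RF(s–v) = (78 + 14) / 514 = 92/514 = 0.1790 → 17.9 map units.

17.9 map units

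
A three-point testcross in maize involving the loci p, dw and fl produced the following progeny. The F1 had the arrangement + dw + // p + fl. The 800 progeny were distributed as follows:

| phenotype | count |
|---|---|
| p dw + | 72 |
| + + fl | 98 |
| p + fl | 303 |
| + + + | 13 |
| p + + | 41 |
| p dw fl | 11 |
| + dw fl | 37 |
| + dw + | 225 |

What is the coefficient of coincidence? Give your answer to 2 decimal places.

The two rarest classes, + + + and p dw fl, are the double crossovers. Comparing them with the parentals, only the dw allele has switched, so dw is the middle locus and the order is fl – dw – p.
fl–dw: (78 + 24)/800 = 0.1275; dw–p: (170 + 24)/800 = 0.2425.
Expected DCO frequency = 0.1275 × 0.2425 ≈ 0.03092; observed = 24/800 ≈ 0.03000.
Coefficient of coincidence = 0.03000/0.03092 ≈ 0.97.

0.97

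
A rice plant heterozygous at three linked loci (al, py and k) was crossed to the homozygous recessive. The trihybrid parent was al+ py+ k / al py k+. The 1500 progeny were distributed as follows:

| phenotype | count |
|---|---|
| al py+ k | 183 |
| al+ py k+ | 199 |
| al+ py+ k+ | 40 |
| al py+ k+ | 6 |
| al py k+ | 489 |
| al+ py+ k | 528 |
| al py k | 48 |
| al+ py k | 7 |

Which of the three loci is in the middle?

py

The two rarest classes, al+ py k and al py+ k+, are the double crossovers. Comparing them with the parentals, only the py allele has switched, so py is the middle locus and the order is al – py – k.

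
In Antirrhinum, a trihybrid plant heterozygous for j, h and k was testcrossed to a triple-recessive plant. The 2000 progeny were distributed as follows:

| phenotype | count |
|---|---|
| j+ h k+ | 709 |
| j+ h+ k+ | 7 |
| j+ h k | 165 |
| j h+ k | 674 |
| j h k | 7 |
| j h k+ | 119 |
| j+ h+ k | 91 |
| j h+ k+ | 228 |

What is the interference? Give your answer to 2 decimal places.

0.69

The two most frequent reciprocal classes, j+ h k+ and j h+ k, are the parental types, so the F1 was j+ h k+ / j h+ k.
The two rarest classes, j+ h+ k+ and j h k, are the double crossovers. Comparing them with the parentals, only the h allele has switched, so h is the middle locus and the order is k – h – j.
k–h: (393 + 14)/2000 = 0.2035; h–j: (210 + 14)/2000 = 0.1120.
Expected DCO frequency = 0.2035 × 0.1120 ≈ 0.02279; observed = 14/2000 ≈ 0.00700.
Coefficient of coincidence = 0.00700/0.02279 ≈ 0.31; interference = 1 − 0.31 = 0.69.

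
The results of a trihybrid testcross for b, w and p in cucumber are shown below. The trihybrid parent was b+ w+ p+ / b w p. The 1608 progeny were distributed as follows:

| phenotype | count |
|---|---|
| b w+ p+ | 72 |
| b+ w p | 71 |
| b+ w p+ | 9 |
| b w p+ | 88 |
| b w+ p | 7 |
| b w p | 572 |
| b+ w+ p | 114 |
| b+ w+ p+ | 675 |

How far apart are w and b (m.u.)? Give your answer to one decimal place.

9.9 m.u.

The two rarest classes, b+ w p+ and b w+ p, are the double crossovers. Comparing them with the parentals, only the w allele has switched, so w is the middle locus and the order is b – w – p.
Crossovers in the b–w interval produce the single-crossover classes b w+ p+ and b+ w p (72 + 71 = 143) plus the double crossovers (16).
RF(b–w) = (143 + 16) / 1608 = 159/1608 = 0.0989 → 9.9 m.u.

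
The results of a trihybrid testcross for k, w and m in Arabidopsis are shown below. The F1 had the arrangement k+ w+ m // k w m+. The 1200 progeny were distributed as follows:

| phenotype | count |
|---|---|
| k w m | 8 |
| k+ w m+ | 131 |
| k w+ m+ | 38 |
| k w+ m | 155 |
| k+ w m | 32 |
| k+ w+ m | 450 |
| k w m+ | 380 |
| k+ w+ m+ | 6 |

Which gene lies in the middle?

m

The two rarest classes, k+ w+ m+ and k w m, are the double crossovers. Comparing them with the parentals, only the m allele has switched, so m is the middle locus and the order is k – m – w.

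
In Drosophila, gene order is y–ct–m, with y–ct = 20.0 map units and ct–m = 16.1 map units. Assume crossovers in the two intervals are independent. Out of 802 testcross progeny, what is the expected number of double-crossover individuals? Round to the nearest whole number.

Map distances give recombination frequencies of 0.200 and 0.161 for the two intervals.
With no interference, expected double-crossover frequency = 0.200 × 0.161 = 0.03220.
Expected number = 0.03220 × 802 = 25.82 ≈ 26.

26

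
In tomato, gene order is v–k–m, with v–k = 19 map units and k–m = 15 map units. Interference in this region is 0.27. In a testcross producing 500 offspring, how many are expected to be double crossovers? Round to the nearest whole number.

Map distances give recombination frequencies of 0.190 and 0.150 for the two intervals.
With interference 0.27 (so coincidence = 0.73), expected double-crossover frequency = 0.190 × 0.150 × 0.73 = 0.02080.
Expected number = 0.02080 × 500 = 10.40 ≈ 10.

10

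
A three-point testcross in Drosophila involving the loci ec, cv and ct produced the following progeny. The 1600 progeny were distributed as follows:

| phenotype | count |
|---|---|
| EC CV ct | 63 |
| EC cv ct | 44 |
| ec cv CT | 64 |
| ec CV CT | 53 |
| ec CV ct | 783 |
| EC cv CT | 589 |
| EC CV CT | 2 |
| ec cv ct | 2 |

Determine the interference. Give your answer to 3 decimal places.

The two most frequent reciprocal classes, ec CV ct and EC cv CT, are the parental types, so the F1 was ec CV ct / EC cv CT.
The two rarest classes, ec cv ct and EC CV CT, are the double crossovers. Comparing them with the parentals, only the cv allele has switched, so cv is the middle locus and the order is ec – cv – ct.
ec–cv: (127 + 4)/1600 = 0.0819; cv–ct: (97 + 4)/1600 = 0.0631.
Expected DCO frequency = 0.0819 × 0.0631 ≈ 0.00517; observed = 4/1600 ≈ 0.00250.
Coefficient of coincidence = 0.00250/0.00517 ≈ 0.484; interference = 1 − 0.484 = 0.516.

0.516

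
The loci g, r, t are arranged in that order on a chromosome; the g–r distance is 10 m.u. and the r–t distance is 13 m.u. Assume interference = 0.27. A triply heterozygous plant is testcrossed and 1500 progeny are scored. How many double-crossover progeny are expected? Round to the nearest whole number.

Map distances give recombination frequencies of 0.100 and 0.130 for the two intervals.
With interference 0.27 (so coincidence = 0.73), expected double-crossover frequency = 0.100 × 0.130 × 0.73 = 0.00949.
Expected number = 0.00949 × 1500 = 14.23 ≈ 14.

14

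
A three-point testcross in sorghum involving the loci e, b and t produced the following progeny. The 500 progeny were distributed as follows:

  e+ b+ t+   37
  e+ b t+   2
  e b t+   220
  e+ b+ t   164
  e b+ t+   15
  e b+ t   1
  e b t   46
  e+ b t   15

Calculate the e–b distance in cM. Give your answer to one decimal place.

6.6 cM

The two most frequent reciprocal classes, e b t+ and e+ b+ t, are the parental types, so the F1 was e b t+ / e+ b+ t.
The two rarest classes, e+ b t+ and e b+ t, are the double crossovers. Comparing them with the parentals, only the e allele has switched, so e is the middle locus and the order is b – e – t.
Crossovers in the b–e interval produce the single-crossover classes e b+ t+ and e+ b t (15 + 15 = 30) plus the double crossovers (3).
RF(b–e) = (30 + 3) / 500 = 33/500 = 0.0660 → 6.6 cM.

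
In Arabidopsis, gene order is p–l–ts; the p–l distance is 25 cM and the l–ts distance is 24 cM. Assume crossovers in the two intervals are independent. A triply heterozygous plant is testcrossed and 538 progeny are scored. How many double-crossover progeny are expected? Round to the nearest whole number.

Map distances give recombination frequencies of 0.250 and 0.240 for the two intervals.
With no interference, expected double-crossover frequency = 0.250 × 0.240 = 0.06000.
Expected number = 0.06000 × 538 = 32.28 ≈ 32.

32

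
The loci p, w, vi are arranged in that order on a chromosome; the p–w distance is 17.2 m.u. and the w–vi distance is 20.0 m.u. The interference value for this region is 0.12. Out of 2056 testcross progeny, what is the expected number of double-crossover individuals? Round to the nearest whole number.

Map distances give recombination frequencies of 0.172 and 0.200 for the two intervals.
With interference 0.12 (so coincidence = 0.88), expected double-crossover frequency = 0.172 × 0.200 × 0.88 = 0.03027.
Expected number = 0.03027 × 2056 = 62.24 ≈ 62.

62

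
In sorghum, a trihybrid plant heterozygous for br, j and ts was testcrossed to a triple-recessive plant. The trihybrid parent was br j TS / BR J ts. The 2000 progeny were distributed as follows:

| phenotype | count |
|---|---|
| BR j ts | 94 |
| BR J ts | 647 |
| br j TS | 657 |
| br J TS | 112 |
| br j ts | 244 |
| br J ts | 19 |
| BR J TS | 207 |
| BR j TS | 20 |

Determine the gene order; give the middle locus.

br

The two rarest classes, BR j TS and br J ts, are the double crossovers. Comparing them with the parentals, only the br allele has switched, so br is the middle locus and the order is j – br – ts.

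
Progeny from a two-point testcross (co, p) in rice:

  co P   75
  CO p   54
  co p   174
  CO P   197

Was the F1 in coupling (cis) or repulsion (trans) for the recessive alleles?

cis

The two most frequent classes are CO P (197) and co p (174); these are the parental (non-recombinant) types.
So the F1 carried CO P on one chromosome and co p on the other — the recessive alleles are on the same chromosome (cis / coupling).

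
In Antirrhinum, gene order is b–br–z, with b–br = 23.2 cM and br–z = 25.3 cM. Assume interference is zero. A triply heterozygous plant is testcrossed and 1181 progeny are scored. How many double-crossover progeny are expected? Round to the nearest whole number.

Map distances give recombination frequencies of 0.232 and 0.253 for the two intervals.
With no interference, expected double-crossover frequency = 0.232 × 0.253 = 0.05870.
Expected number = 0.05870 × 1181 = 69.32 ≈ 69.

69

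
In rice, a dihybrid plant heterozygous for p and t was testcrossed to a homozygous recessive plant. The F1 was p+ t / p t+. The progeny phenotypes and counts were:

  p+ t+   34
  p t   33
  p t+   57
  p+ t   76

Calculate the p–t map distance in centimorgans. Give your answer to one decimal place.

33.5 centimorgans

The recombinant classes are p+ t+ and p t: 34 + 33 = 67.
Recombination frequency = 67/200 = 0.3350 ≈ 33.5%, i.e. 33.5 centimorgans.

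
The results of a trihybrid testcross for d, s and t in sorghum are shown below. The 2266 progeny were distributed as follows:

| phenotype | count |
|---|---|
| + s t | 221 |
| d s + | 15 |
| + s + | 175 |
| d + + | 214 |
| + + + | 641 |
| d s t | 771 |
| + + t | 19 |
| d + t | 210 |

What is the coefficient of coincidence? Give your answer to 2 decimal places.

The two most frequent reciprocal classes, d s t and + + +, are the parental types, so the F1 was d s t / + + +.
The two rarest classes, d s + and + + t, are the double crossovers. Comparing them with the parentals, only the t allele has switched, so t is the middle locus and the order is s – t – d.
s–t: (385 + 34)/2266 = 0.1849; t–d: (435 + 34)/2266 = 0.2070.
Expected DCO frequency = 0.1849 × 0.2070 ≈ 0.03827; observed = 34/2266 ≈ 0.01500.
Coefficient of coincidence = 0.01500/0.03827 ≈ 0.39.

0.39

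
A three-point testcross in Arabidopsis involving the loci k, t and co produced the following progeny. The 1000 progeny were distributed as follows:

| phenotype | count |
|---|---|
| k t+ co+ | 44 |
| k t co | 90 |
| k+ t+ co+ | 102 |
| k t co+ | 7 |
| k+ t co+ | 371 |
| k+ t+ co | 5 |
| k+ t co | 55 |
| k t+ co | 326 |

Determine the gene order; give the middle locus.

The two most frequent reciprocal classes, k t+ co and k+ t co+, are the parental types, so the F1 was k t+ co / k+ t co+.
The two rarest classes, k+ t+ co and k t co+, are the double crossovers. Comparing them with the parentals, only the k allele has switched, so k is the middle locus and the order is co – k – t.

k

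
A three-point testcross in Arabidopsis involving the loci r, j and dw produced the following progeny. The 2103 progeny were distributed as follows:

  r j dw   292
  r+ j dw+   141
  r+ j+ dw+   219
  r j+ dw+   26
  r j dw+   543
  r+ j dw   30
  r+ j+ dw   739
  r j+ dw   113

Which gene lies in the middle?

The two most frequent reciprocal classes, r+ j+ dw and r j dw+, are the parental types, so the F1 was r+ j+ dw / r j dw+.
The two rarest classes, r+ j dw and r j+ dw+, are the double crossovers. Comparing them with the parentals, only the j allele has switched, so j is the middle locus and the order is r – j – dw.

j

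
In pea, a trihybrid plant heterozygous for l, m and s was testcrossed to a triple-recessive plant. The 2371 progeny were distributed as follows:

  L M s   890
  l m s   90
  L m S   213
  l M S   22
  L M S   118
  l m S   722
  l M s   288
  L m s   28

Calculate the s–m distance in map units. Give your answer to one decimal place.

10.9 map units

The two most frequent reciprocal classes, L M s and l m S, are the parental types, so the F1 was L M s / l m S.
The two rarest classes, L m s and l M S, are the double crossovers. Comparing them with the parentals, only the m allele has switched, so m is the middle locus and the order is l – m – s.
Crossovers in the m–s interval produce the single-crossover classes L M S and l m s (118 + 90 = 208) plus the double crossovers (50).
RF(m–s) = (208 + 50) / 2371 = 258/2371 = 0.1088 → 10.9 map units.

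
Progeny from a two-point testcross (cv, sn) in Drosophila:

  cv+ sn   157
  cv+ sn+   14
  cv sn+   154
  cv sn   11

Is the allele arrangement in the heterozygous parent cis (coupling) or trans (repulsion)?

The two most frequent classes are cv+ sn (157) and cv sn+ (154); these are the parental (non-recombinant) types.
So the F1 carried cv+ sn on one chromosome and cv sn+ on the other — the recessive alleles are on opposite chromosomes (trans / repulsion).

trans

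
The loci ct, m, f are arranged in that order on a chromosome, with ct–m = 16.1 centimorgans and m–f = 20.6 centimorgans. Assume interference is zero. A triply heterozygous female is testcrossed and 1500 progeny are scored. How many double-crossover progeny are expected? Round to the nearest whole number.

Map distances give recombination frequencies of 0.161 and 0.206 for the two intervals.
With no interference, expected double-crossover frequency = 0.161 × 0.206 = 0.03317.
Expected number = 0.03317 × 1500 = 49.75 ≈ 50.

50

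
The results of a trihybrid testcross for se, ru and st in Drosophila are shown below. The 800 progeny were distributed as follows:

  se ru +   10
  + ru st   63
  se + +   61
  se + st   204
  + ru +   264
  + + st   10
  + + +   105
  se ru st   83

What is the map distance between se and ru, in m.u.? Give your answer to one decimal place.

26.0 m.u.

The two most frequent reciprocal classes, + ru + and se + st, are the parental types, so the F1 was + ru + / se + st.
The two rarest classes, se ru + and + + st, are the double crossovers. Comparing them with the parentals, only the se allele has switched, so se is the middle locus and the order is st – se – ru.
Crossovers in the se–ru interval produce the single-crossover classes + + + and se ru st (105 + 83 = 188) plus the double crossovers (20).
RF(se–ru) = (188 + 20) / 800 = 208/800 = 0.2600 → 26.0 m.u.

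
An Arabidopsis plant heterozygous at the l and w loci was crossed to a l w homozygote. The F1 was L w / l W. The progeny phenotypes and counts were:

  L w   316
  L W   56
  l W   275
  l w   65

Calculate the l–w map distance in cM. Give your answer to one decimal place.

The recombinant classes are L W and l w: 56 + 65 = 121.
Recombination frequency = 121/712 = 0.1699 ≈ 17.0%, i.e. 17.0 cM.

17.0 cM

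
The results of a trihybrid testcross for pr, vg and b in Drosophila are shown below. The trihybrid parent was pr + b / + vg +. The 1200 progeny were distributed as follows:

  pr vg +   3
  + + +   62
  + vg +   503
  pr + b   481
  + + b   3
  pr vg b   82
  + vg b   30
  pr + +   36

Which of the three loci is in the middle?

pr

The two rarest classes, + + b and pr vg +, are the double crossovers. Comparing them with the parentals, only the pr allele has switched, so pr is the middle locus and the order is vg – pr – b.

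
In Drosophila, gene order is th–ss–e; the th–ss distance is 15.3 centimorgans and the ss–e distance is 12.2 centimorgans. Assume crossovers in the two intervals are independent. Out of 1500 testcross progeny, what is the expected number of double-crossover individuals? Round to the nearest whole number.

Map distances give recombination frequencies of 0.153 and 0.122 for the two intervals.
With no interference, expected double-crossover frequency = 0.153 × 0.122 = 0.01867.
Expected number = 0.01867 × 1500 = 28.00 ≈ 28.

28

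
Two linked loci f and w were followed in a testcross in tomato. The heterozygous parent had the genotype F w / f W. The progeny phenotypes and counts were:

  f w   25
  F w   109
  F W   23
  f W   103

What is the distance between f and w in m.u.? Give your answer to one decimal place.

The recombinant classes are F W and f w: 23 + 25 = 48.
Recombination frequency = 48/260 = 0.1846 ≈ 18.5%, i.e. 18.5 m.u.

18.5 m.u.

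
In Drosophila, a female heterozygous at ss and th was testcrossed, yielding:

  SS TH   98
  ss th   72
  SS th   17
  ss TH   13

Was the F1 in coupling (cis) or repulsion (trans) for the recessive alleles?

cis

The two most frequent classes are SS TH (98) and ss th (72); these are the parental (non-recombinant) types.
So the F1 carried SS TH on one chromosome and ss th on the other — the recessive alleles are on the same chromosome (cis / coupling).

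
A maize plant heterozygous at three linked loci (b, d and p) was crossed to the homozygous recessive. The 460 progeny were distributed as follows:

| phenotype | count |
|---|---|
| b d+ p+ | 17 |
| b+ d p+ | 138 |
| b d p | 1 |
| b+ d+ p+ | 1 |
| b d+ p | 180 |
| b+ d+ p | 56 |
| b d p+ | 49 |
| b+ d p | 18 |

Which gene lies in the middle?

The two most frequent reciprocal classes, b d+ p and b+ d p+, are the parental types, so the F1 was b d+ p / b+ d p+.
The two rarest classes, b d p and b+ d+ p+, are the double crossovers. Comparing them with the parentals, only the d allele has switched, so d is the middle locus and the order is p – d – b.

d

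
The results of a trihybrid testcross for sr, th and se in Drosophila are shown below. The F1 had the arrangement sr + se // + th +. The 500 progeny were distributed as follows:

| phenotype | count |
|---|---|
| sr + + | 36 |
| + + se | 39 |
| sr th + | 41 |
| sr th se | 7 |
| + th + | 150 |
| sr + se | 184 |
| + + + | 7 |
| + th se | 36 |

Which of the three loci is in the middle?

th

The two rarest classes, sr th se and + + +, are the double crossovers. Comparing them with the parentals, only the th allele has switched, so th is the middle locus and the order is se – th – sr.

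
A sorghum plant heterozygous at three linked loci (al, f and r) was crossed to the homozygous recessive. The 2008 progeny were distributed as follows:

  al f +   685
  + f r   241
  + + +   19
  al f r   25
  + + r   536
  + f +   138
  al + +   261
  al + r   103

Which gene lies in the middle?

The two most frequent reciprocal classes, al f + and + + r, are the parental types, so the F1 was al f + / + + r.
The two rarest classes, al f r and + + +, are the double crossovers. Comparing them with the parentals, only the r allele has switched, so r is the middle locus and the order is f – r – al.

r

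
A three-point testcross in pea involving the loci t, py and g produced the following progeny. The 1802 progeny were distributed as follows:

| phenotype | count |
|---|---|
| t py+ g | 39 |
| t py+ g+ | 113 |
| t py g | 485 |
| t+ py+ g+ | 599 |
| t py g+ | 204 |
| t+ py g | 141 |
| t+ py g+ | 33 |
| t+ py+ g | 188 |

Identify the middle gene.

py

The two most frequent reciprocal classes, t+ py+ g+ and t py g, are the parental types, so the F1 was t+ py+ g+ / t py g.
The two rarest classes, t+ py g+ and t py+ g, are the double crossovers. Comparing them with the parentals, only the py allele has switched, so py is the middle locus and the order is g – py – t.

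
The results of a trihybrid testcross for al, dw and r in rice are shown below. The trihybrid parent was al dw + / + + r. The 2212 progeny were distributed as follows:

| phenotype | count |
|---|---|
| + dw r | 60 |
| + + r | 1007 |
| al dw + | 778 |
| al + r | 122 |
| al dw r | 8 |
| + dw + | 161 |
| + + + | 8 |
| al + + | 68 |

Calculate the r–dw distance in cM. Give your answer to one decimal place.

The two rarest classes, al dw r and + + +, are the double crossovers. Comparing them with the parentals, only the r allele has switched, so r is the middle locus and the order is al – r – dw.
Crossovers in the r–dw interval produce the single-crossover classes al + + and + dw r (68 + 60 = 128) plus the double crossovers (16).
RF(r–dw) = (128 + 16) / 2212 = 144/2212 = 0.0651 → 6.5 cM.

6.5 cM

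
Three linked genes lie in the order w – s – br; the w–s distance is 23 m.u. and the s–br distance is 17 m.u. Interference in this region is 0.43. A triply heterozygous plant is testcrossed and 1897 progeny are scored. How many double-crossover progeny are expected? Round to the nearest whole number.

42

Map distances give recombination frequencies of 0.230 and 0.170 for the two intervals.
With interference 0.43 (so coincidence = 0.57), expected double-crossover frequency = 0.230 × 0.170 × 0.57 = 0.02229.
Expected number = 0.02229 × 1897 = 42.28 ≈ 42.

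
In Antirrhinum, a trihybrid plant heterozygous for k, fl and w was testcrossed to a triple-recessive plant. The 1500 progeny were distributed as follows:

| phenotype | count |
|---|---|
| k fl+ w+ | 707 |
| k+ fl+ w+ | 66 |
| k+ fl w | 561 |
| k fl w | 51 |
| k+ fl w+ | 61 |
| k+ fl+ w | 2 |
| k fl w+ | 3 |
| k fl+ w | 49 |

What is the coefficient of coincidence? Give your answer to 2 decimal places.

0.53

The two most frequent reciprocal classes, k fl+ w+ and k+ fl w, are the parental types, so the F1 was k fl+ w+ / k+ fl w.
The two rarest classes, k fl w+ and k+ fl+ w, are the double crossovers. Comparing them with the parentals, only the fl allele has switched, so fl is the middle locus and the order is w – fl – k.
w–fl: (110 + 5)/1500 = 0.0767; fl–k: (117 + 5)/1500 = 0.0813.
Expected DCO frequency = 0.0767 × 0.0813 ≈ 0.00624; observed = 5/1500 ≈ 0.00333.
Coefficient of coincidence = 0.00333/0.00624 ≈ 0.53.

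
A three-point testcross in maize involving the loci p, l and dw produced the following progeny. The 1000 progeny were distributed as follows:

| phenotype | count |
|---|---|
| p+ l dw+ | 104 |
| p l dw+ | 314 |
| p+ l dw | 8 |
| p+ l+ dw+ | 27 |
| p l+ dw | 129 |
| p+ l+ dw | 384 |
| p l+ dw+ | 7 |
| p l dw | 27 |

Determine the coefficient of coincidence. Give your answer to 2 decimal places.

The two most frequent reciprocal classes, p l dw+ and p+ l+ dw, are the parental types, so the F1 was p l dw+ / p+ l+ dw.
The two rarest classes, p l+ dw+ and p+ l dw, are the double crossovers. Comparing them with the parentals, only the l allele has switched, so l is the middle locus and the order is dw – l – p.
dw–l: (54 + 15)/1000 = 0.0690; l–p: (233 + 15)/1000 = 0.2480.
Expected DCO frequency = 0.0690 × 0.2480 ≈ 0.01711; observed = 15/1000 ≈ 0.01500.
Coefficient of coincidence = 0.01500/0.01711 ≈ 0.88.

0.88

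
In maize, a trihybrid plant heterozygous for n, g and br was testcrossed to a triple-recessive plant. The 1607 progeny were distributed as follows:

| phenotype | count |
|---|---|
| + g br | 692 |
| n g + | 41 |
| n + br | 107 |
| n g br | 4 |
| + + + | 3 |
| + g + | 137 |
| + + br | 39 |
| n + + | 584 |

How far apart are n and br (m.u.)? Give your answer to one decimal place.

15.6 m.u.

The two most frequent reciprocal classes, n + + and + g br, are the parental types, so the F1 was n + + / + g br.
The two rarest classes, + + + and n g br, are the double crossovers. Comparing them with the parentals, only the n allele has switched, so n is the middle locus and the order is g – n – br.
Crossovers in the n–br interval produce the single-crossover classes n + br and + g + (107 + 137 = 244) plus the double crossovers (7).
RF(n–br) = (244 + 7) / 1607 = 251/1607 = 0.1562 → 15.6 m.u.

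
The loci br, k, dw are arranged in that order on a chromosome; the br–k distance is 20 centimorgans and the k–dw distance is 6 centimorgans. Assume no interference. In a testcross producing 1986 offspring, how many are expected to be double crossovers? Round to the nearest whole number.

Map distances give recombination frequencies of 0.200 and 0.060 for the two intervals.
With no interference, expected double-crossover frequency = 0.200 × 0.060 = 0.01200.
Expected number = 0.01200 × 1986 = 23.83 ≈ 24.

24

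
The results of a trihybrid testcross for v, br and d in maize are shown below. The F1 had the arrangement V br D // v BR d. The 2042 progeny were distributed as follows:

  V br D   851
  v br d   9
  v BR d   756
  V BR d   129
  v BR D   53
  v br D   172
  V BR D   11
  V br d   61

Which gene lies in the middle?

The two rarest classes, V BR D and v br d, are the double crossovers. Comparing them with the parentals, only the br allele has switched, so br is the middle locus and the order is v – br – d.

br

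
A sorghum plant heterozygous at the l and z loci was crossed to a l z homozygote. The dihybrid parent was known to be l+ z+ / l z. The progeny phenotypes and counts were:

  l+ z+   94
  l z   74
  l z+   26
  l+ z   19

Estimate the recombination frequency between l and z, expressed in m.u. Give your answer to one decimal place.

The recombinant classes are l+ z and l z+: 19 + 26 = 45.
Recombination frequency = 45/213 = 0.2113 ≈ 21.1%, i.e. 21.1 m.u.

21.1 m.u.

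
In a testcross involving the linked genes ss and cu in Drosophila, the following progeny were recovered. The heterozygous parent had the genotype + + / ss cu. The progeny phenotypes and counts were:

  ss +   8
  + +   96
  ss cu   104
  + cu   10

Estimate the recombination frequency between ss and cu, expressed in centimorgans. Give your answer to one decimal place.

8.3 centimorgans

The recombinant classes are + cu and ss +: 10 + 8 = 18.
Recombination frequency = 18/218 = 0.0826 ≈ 8.3%, i.e. 8.3 centimorgans.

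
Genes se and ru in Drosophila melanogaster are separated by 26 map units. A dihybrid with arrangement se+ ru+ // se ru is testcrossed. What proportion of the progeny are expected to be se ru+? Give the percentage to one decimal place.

A map distance of 26 map units corresponds to a recombination frequency of 0.260.
The F1 is se+ ru+ / se ru, so se ru+ is a recombinant gamete class with expected frequency r/2 = 0.260/2 = 0.1300.
That is 0.1300 = 13.0% of the progeny.

13.0%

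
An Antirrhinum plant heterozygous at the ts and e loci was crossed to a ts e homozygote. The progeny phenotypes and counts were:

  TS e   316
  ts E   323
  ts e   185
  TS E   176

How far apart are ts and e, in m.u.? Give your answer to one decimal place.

36.1 m.u.

The two most frequent classes, TS e (316) and ts E (323), are the parental types, so the F1 was TS e / ts E.
The recombinant classes are TS E and ts e: 176 + 185 = 361.
Recombination frequency = 361/1000 = 0.3610 ≈ 36.1%, i.e. 36.1 m.u.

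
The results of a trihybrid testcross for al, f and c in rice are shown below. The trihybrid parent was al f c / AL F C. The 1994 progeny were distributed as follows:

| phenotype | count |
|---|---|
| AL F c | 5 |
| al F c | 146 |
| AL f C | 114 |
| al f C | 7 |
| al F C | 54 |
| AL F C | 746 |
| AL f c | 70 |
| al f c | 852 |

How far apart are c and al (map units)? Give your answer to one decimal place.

6.8 map units

The two rarest classes, al f C and AL F c, are the double crossovers. Comparing them with the parentals, only the c allele has switched, so c is the middle locus and the order is f – c – al.
Crossovers in the c–al interval produce the single-crossover classes AL f c and al F C (70 + 54 = 124) plus the double crossovers (12).
RF(c–al) = (124 + 12) / 1994 = 136/1994 = 0.0682 → 6.8 map units.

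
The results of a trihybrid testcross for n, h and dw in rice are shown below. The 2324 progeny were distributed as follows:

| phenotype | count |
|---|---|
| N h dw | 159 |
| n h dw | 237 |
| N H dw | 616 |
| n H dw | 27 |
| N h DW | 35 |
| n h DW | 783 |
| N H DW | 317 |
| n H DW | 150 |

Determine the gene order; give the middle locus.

n

The two most frequent reciprocal classes, N H dw and n h DW, are the parental types, so the F1 was N H dw / n h DW.
The two rarest classes, n H dw and N h DW, are the double crossovers. Comparing them with the parentals, only the n allele has switched, so n is the middle locus and the order is dw – n – h.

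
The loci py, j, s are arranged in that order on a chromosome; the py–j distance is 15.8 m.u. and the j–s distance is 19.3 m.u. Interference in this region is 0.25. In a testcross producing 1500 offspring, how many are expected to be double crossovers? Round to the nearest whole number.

34

Map distances give recombination frequencies of 0.158 and 0.193 for the two intervals.
With interference 0.25 (so coincidence = 0.75), expected double-crossover frequency = 0.158 × 0.193 × 0.75 = 0.02287.
Expected number = 0.02287 × 1500 = 34.31 ≈ 34.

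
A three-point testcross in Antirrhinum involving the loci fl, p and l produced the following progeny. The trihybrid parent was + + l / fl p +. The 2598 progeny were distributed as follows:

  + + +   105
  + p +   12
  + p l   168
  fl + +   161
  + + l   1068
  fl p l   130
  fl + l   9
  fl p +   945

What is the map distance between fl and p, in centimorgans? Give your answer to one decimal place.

13.5 centimorgans

The two rarest classes, fl + l and + p +, are the double crossovers. Comparing them with the parentals, only the fl allele has switched, so fl is the middle locus and the order is l – fl – p.
Crossovers in the fl–p interval produce the single-crossover classes + p l and fl + + (168 + 161 = 329) plus the double crossovers (21).
RF(fl–p) = (329 + 21) / 2598 = 350/2598 = 0.1347 → 13.5 centimorgans.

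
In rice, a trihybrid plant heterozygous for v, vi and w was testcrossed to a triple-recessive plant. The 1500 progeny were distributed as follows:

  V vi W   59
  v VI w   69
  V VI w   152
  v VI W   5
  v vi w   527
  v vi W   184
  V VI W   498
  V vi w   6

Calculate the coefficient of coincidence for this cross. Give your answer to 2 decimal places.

The two most frequent reciprocal classes, v vi w and V VI W, are the parental types, so the F1 was v vi w / V VI W.
The two rarest classes, V vi w and v VI W, are the double crossovers. Comparing them with the parentals, only the v allele has switched, so v is the middle locus and the order is w – v – vi.
w–v: (336 + 11)/1500 = 0.2313; v–vi: (128 + 11)/1500 = 0.0927.
Expected DCO frequency = 0.2313 × 0.0927 ≈ 0.02144; observed = 11/1500 ≈ 0.00733.
Coefficient of coincidence = 0.00733/0.02144 ≈ 0.34.

0.34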